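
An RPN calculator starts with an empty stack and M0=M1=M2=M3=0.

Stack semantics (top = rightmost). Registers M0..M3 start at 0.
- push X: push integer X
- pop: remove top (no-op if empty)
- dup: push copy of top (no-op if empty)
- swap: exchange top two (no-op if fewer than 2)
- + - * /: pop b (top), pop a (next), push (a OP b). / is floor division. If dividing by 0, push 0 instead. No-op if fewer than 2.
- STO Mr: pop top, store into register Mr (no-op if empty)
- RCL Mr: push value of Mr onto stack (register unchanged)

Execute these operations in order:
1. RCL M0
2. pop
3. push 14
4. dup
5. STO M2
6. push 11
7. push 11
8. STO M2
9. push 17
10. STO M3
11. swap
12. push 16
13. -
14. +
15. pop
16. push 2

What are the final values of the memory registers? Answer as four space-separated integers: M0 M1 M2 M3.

After op 1 (RCL M0): stack=[0] mem=[0,0,0,0]
After op 2 (pop): stack=[empty] mem=[0,0,0,0]
After op 3 (push 14): stack=[14] mem=[0,0,0,0]
After op 4 (dup): stack=[14,14] mem=[0,0,0,0]
After op 5 (STO M2): stack=[14] mem=[0,0,14,0]
After op 6 (push 11): stack=[14,11] mem=[0,0,14,0]
After op 7 (push 11): stack=[14,11,11] mem=[0,0,14,0]
After op 8 (STO M2): stack=[14,11] mem=[0,0,11,0]
After op 9 (push 17): stack=[14,11,17] mem=[0,0,11,0]
After op 10 (STO M3): stack=[14,11] mem=[0,0,11,17]
After op 11 (swap): stack=[11,14] mem=[0,0,11,17]
After op 12 (push 16): stack=[11,14,16] mem=[0,0,11,17]
After op 13 (-): stack=[11,-2] mem=[0,0,11,17]
After op 14 (+): stack=[9] mem=[0,0,11,17]
After op 15 (pop): stack=[empty] mem=[0,0,11,17]
After op 16 (push 2): stack=[2] mem=[0,0,11,17]

Answer: 0 0 11 17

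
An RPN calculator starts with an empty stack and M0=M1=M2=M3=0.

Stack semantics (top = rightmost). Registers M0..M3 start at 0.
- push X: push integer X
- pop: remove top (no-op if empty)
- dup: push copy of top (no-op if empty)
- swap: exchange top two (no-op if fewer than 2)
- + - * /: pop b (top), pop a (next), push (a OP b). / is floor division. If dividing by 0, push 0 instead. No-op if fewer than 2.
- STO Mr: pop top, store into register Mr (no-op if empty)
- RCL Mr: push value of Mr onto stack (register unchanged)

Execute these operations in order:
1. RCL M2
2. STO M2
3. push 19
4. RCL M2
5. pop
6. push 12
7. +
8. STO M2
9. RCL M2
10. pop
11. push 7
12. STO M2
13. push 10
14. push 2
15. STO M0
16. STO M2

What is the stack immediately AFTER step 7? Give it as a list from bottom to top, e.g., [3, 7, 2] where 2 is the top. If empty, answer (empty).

After op 1 (RCL M2): stack=[0] mem=[0,0,0,0]
After op 2 (STO M2): stack=[empty] mem=[0,0,0,0]
After op 3 (push 19): stack=[19] mem=[0,0,0,0]
After op 4 (RCL M2): stack=[19,0] mem=[0,0,0,0]
After op 5 (pop): stack=[19] mem=[0,0,0,0]
After op 6 (push 12): stack=[19,12] mem=[0,0,0,0]
After op 7 (+): stack=[31] mem=[0,0,0,0]

[31]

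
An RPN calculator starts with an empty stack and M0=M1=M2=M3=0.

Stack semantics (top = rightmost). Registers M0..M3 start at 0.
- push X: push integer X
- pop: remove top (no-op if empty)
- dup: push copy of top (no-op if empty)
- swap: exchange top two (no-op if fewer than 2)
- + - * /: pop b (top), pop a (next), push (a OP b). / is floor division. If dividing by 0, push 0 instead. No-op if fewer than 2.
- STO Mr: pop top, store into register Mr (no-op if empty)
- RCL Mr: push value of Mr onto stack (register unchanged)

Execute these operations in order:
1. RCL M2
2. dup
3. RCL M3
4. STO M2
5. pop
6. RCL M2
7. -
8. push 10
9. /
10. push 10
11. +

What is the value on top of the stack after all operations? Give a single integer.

Answer: 10

Derivation:
After op 1 (RCL M2): stack=[0] mem=[0,0,0,0]
After op 2 (dup): stack=[0,0] mem=[0,0,0,0]
After op 3 (RCL M3): stack=[0,0,0] mem=[0,0,0,0]
After op 4 (STO M2): stack=[0,0] mem=[0,0,0,0]
After op 5 (pop): stack=[0] mem=[0,0,0,0]
After op 6 (RCL M2): stack=[0,0] mem=[0,0,0,0]
After op 7 (-): stack=[0] mem=[0,0,0,0]
After op 8 (push 10): stack=[0,10] mem=[0,0,0,0]
After op 9 (/): stack=[0] mem=[0,0,0,0]
After op 10 (push 10): stack=[0,10] mem=[0,0,0,0]
After op 11 (+): stack=[10] mem=[0,0,0,0]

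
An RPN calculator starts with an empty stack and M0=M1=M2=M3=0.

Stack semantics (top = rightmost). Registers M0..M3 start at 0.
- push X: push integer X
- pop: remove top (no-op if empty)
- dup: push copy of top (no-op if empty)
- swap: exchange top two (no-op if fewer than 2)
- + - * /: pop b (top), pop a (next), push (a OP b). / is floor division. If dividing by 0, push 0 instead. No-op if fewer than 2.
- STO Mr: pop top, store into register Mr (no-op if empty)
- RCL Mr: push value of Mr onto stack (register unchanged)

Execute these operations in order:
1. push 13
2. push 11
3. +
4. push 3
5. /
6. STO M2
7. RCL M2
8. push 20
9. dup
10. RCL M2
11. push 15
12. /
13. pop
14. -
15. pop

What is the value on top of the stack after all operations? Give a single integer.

After op 1 (push 13): stack=[13] mem=[0,0,0,0]
After op 2 (push 11): stack=[13,11] mem=[0,0,0,0]
After op 3 (+): stack=[24] mem=[0,0,0,0]
After op 4 (push 3): stack=[24,3] mem=[0,0,0,0]
After op 5 (/): stack=[8] mem=[0,0,0,0]
After op 6 (STO M2): stack=[empty] mem=[0,0,8,0]
After op 7 (RCL M2): stack=[8] mem=[0,0,8,0]
After op 8 (push 20): stack=[8,20] mem=[0,0,8,0]
After op 9 (dup): stack=[8,20,20] mem=[0,0,8,0]
After op 10 (RCL M2): stack=[8,20,20,8] mem=[0,0,8,0]
After op 11 (push 15): stack=[8,20,20,8,15] mem=[0,0,8,0]
After op 12 (/): stack=[8,20,20,0] mem=[0,0,8,0]
After op 13 (pop): stack=[8,20,20] mem=[0,0,8,0]
After op 14 (-): stack=[8,0] mem=[0,0,8,0]
After op 15 (pop): stack=[8] mem=[0,0,8,0]

Answer: 8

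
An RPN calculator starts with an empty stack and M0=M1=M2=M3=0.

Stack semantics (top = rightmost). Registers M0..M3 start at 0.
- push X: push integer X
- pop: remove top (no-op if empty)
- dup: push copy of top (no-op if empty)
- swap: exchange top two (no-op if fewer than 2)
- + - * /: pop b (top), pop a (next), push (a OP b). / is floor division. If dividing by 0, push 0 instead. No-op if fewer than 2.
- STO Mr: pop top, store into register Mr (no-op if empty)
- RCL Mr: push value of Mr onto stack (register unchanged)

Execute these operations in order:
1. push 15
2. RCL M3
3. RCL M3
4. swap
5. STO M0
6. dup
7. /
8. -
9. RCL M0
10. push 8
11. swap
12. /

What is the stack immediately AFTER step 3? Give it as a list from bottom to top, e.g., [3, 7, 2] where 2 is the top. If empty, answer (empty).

After op 1 (push 15): stack=[15] mem=[0,0,0,0]
After op 2 (RCL M3): stack=[15,0] mem=[0,0,0,0]
After op 3 (RCL M3): stack=[15,0,0] mem=[0,0,0,0]

[15, 0, 0]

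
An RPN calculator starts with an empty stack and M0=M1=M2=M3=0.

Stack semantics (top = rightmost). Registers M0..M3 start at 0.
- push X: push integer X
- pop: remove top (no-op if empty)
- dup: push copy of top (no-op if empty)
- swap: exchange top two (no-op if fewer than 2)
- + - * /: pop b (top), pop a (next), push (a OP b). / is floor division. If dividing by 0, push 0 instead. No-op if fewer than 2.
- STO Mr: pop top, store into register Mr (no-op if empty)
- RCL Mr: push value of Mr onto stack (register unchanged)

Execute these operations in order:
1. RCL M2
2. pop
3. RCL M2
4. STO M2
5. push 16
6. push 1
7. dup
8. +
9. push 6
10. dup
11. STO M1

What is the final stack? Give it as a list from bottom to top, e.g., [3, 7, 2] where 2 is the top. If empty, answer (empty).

After op 1 (RCL M2): stack=[0] mem=[0,0,0,0]
After op 2 (pop): stack=[empty] mem=[0,0,0,0]
After op 3 (RCL M2): stack=[0] mem=[0,0,0,0]
After op 4 (STO M2): stack=[empty] mem=[0,0,0,0]
After op 5 (push 16): stack=[16] mem=[0,0,0,0]
After op 6 (push 1): stack=[16,1] mem=[0,0,0,0]
After op 7 (dup): stack=[16,1,1] mem=[0,0,0,0]
After op 8 (+): stack=[16,2] mem=[0,0,0,0]
After op 9 (push 6): stack=[16,2,6] mem=[0,0,0,0]
After op 10 (dup): stack=[16,2,6,6] mem=[0,0,0,0]
After op 11 (STO M1): stack=[16,2,6] mem=[0,6,0,0]

Answer: [16, 2, 6]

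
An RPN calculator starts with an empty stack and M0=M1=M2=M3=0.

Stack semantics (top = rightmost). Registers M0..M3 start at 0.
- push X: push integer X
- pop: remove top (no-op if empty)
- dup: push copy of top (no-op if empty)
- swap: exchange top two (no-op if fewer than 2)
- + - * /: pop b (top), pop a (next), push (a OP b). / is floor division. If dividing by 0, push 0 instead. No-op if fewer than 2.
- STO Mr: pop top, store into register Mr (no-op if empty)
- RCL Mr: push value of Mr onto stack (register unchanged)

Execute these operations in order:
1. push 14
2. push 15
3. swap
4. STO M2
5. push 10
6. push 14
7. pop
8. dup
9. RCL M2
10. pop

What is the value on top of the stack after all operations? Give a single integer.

After op 1 (push 14): stack=[14] mem=[0,0,0,0]
After op 2 (push 15): stack=[14,15] mem=[0,0,0,0]
After op 3 (swap): stack=[15,14] mem=[0,0,0,0]
After op 4 (STO M2): stack=[15] mem=[0,0,14,0]
After op 5 (push 10): stack=[15,10] mem=[0,0,14,0]
After op 6 (push 14): stack=[15,10,14] mem=[0,0,14,0]
After op 7 (pop): stack=[15,10] mem=[0,0,14,0]
After op 8 (dup): stack=[15,10,10] mem=[0,0,14,0]
After op 9 (RCL M2): stack=[15,10,10,14] mem=[0,0,14,0]
After op 10 (pop): stack=[15,10,10] mem=[0,0,14,0]

Answer: 10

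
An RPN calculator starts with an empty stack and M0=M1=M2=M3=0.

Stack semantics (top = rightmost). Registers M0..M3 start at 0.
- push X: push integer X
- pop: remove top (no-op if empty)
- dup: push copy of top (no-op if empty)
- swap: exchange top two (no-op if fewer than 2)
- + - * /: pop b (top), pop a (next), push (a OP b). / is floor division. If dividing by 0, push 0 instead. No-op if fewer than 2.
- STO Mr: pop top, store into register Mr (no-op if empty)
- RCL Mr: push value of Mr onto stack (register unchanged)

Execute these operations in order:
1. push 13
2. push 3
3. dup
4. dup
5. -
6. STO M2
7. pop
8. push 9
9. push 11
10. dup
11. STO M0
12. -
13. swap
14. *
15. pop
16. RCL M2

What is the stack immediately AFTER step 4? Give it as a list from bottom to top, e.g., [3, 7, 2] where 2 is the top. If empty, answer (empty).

After op 1 (push 13): stack=[13] mem=[0,0,0,0]
After op 2 (push 3): stack=[13,3] mem=[0,0,0,0]
After op 3 (dup): stack=[13,3,3] mem=[0,0,0,0]
After op 4 (dup): stack=[13,3,3,3] mem=[0,0,0,0]

[13, 3, 3, 3]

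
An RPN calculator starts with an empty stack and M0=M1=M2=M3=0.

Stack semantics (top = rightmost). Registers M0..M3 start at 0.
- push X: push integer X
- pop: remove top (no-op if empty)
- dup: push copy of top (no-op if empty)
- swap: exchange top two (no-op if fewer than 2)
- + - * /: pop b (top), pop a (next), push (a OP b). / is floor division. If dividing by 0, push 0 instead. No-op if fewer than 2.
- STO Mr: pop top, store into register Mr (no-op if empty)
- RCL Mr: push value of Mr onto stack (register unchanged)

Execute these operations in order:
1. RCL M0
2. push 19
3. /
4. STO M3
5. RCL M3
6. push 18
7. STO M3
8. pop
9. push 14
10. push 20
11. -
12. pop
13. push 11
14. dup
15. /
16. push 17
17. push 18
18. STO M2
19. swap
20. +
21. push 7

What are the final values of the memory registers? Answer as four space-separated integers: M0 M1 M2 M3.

After op 1 (RCL M0): stack=[0] mem=[0,0,0,0]
After op 2 (push 19): stack=[0,19] mem=[0,0,0,0]
After op 3 (/): stack=[0] mem=[0,0,0,0]
After op 4 (STO M3): stack=[empty] mem=[0,0,0,0]
After op 5 (RCL M3): stack=[0] mem=[0,0,0,0]
After op 6 (push 18): stack=[0,18] mem=[0,0,0,0]
After op 7 (STO M3): stack=[0] mem=[0,0,0,18]
After op 8 (pop): stack=[empty] mem=[0,0,0,18]
After op 9 (push 14): stack=[14] mem=[0,0,0,18]
After op 10 (push 20): stack=[14,20] mem=[0,0,0,18]
After op 11 (-): stack=[-6] mem=[0,0,0,18]
After op 12 (pop): stack=[empty] mem=[0,0,0,18]
After op 13 (push 11): stack=[11] mem=[0,0,0,18]
After op 14 (dup): stack=[11,11] mem=[0,0,0,18]
After op 15 (/): stack=[1] mem=[0,0,0,18]
After op 16 (push 17): stack=[1,17] mem=[0,0,0,18]
After op 17 (push 18): stack=[1,17,18] mem=[0,0,0,18]
After op 18 (STO M2): stack=[1,17] mem=[0,0,18,18]
After op 19 (swap): stack=[17,1] mem=[0,0,18,18]
After op 20 (+): stack=[18] mem=[0,0,18,18]
After op 21 (push 7): stack=[18,7] mem=[0,0,18,18]

Answer: 0 0 18 18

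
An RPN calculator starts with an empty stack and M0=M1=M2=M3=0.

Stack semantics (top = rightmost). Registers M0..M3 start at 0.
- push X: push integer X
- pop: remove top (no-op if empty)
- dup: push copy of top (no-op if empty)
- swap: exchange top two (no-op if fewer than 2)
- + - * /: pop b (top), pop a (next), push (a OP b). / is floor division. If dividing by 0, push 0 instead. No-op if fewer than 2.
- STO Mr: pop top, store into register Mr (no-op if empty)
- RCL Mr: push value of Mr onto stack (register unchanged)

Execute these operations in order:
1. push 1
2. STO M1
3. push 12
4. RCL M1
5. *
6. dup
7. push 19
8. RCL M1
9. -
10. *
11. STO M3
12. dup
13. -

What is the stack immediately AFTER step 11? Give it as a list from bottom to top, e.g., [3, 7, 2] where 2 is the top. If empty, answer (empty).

After op 1 (push 1): stack=[1] mem=[0,0,0,0]
After op 2 (STO M1): stack=[empty] mem=[0,1,0,0]
After op 3 (push 12): stack=[12] mem=[0,1,0,0]
After op 4 (RCL M1): stack=[12,1] mem=[0,1,0,0]
After op 5 (*): stack=[12] mem=[0,1,0,0]
After op 6 (dup): stack=[12,12] mem=[0,1,0,0]
After op 7 (push 19): stack=[12,12,19] mem=[0,1,0,0]
After op 8 (RCL M1): stack=[12,12,19,1] mem=[0,1,0,0]
After op 9 (-): stack=[12,12,18] mem=[0,1,0,0]
After op 10 (*): stack=[12,216] mem=[0,1,0,0]
After op 11 (STO M3): stack=[12] mem=[0,1,0,216]

[12]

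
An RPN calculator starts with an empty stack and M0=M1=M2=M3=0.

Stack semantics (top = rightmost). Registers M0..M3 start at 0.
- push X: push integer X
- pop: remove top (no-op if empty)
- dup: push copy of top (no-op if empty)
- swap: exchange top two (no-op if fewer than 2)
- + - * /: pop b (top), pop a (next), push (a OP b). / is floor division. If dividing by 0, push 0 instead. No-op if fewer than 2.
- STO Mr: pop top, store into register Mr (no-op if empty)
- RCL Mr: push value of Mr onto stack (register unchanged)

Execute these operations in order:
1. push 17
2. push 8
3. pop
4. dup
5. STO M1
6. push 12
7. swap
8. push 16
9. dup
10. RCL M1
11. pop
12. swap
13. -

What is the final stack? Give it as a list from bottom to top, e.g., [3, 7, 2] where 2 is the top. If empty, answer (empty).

After op 1 (push 17): stack=[17] mem=[0,0,0,0]
After op 2 (push 8): stack=[17,8] mem=[0,0,0,0]
After op 3 (pop): stack=[17] mem=[0,0,0,0]
After op 4 (dup): stack=[17,17] mem=[0,0,0,0]
After op 5 (STO M1): stack=[17] mem=[0,17,0,0]
After op 6 (push 12): stack=[17,12] mem=[0,17,0,0]
After op 7 (swap): stack=[12,17] mem=[0,17,0,0]
After op 8 (push 16): stack=[12,17,16] mem=[0,17,0,0]
After op 9 (dup): stack=[12,17,16,16] mem=[0,17,0,0]
After op 10 (RCL M1): stack=[12,17,16,16,17] mem=[0,17,0,0]
After op 11 (pop): stack=[12,17,16,16] mem=[0,17,0,0]
After op 12 (swap): stack=[12,17,16,16] mem=[0,17,0,0]
After op 13 (-): stack=[12,17,0] mem=[0,17,0,0]

Answer: [12, 17, 0]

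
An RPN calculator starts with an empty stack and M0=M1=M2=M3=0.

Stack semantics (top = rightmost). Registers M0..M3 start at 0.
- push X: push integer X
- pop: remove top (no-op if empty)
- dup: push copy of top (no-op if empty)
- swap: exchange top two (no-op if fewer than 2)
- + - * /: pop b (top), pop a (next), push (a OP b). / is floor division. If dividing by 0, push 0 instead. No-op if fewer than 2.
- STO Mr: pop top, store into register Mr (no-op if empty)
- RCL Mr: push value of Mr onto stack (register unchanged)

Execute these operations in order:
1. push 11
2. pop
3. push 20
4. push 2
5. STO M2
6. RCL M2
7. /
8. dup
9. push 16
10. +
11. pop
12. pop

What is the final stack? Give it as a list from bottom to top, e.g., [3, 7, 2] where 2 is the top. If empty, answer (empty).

After op 1 (push 11): stack=[11] mem=[0,0,0,0]
After op 2 (pop): stack=[empty] mem=[0,0,0,0]
After op 3 (push 20): stack=[20] mem=[0,0,0,0]
After op 4 (push 2): stack=[20,2] mem=[0,0,0,0]
After op 5 (STO M2): stack=[20] mem=[0,0,2,0]
After op 6 (RCL M2): stack=[20,2] mem=[0,0,2,0]
After op 7 (/): stack=[10] mem=[0,0,2,0]
After op 8 (dup): stack=[10,10] mem=[0,0,2,0]
After op 9 (push 16): stack=[10,10,16] mem=[0,0,2,0]
After op 10 (+): stack=[10,26] mem=[0,0,2,0]
After op 11 (pop): stack=[10] mem=[0,0,2,0]
After op 12 (pop): stack=[empty] mem=[0,0,2,0]

Answer: (empty)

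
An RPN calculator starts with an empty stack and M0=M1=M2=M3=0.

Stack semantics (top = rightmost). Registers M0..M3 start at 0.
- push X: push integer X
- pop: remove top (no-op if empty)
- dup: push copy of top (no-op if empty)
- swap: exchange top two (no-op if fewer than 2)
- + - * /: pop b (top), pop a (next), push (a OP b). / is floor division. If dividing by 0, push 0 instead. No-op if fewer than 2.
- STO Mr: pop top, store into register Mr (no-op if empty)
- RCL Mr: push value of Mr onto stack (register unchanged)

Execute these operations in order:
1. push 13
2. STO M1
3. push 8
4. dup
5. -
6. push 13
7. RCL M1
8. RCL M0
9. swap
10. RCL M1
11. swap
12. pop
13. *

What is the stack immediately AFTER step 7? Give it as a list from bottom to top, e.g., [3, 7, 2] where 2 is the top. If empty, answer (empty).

After op 1 (push 13): stack=[13] mem=[0,0,0,0]
After op 2 (STO M1): stack=[empty] mem=[0,13,0,0]
After op 3 (push 8): stack=[8] mem=[0,13,0,0]
After op 4 (dup): stack=[8,8] mem=[0,13,0,0]
After op 5 (-): stack=[0] mem=[0,13,0,0]
After op 6 (push 13): stack=[0,13] mem=[0,13,0,0]
After op 7 (RCL M1): stack=[0,13,13] mem=[0,13,0,0]

[0, 13, 13]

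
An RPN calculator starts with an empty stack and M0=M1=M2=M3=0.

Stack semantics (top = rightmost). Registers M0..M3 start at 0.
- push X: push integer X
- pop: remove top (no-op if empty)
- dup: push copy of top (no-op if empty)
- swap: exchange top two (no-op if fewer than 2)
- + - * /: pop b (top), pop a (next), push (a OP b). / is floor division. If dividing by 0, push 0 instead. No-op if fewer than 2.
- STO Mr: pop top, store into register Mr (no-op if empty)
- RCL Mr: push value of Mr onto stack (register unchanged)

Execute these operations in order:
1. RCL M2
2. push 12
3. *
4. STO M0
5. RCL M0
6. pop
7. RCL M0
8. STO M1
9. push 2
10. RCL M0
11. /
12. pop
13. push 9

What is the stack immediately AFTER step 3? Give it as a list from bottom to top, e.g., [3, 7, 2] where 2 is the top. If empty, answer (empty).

After op 1 (RCL M2): stack=[0] mem=[0,0,0,0]
After op 2 (push 12): stack=[0,12] mem=[0,0,0,0]
After op 3 (*): stack=[0] mem=[0,0,0,0]

[0]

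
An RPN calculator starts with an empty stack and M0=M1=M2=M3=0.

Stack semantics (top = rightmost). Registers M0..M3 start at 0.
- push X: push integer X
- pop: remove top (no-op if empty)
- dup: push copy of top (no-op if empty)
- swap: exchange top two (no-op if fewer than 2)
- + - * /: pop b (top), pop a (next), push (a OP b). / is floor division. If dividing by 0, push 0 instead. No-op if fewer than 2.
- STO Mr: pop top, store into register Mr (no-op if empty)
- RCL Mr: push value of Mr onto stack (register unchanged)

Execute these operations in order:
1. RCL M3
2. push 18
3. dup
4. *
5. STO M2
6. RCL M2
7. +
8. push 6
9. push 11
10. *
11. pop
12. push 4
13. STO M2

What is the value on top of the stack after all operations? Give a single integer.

Answer: 324

Derivation:
After op 1 (RCL M3): stack=[0] mem=[0,0,0,0]
After op 2 (push 18): stack=[0,18] mem=[0,0,0,0]
After op 3 (dup): stack=[0,18,18] mem=[0,0,0,0]
After op 4 (*): stack=[0,324] mem=[0,0,0,0]
After op 5 (STO M2): stack=[0] mem=[0,0,324,0]
After op 6 (RCL M2): stack=[0,324] mem=[0,0,324,0]
After op 7 (+): stack=[324] mem=[0,0,324,0]
After op 8 (push 6): stack=[324,6] mem=[0,0,324,0]
After op 9 (push 11): stack=[324,6,11] mem=[0,0,324,0]
After op 10 (*): stack=[324,66] mem=[0,0,324,0]
After op 11 (pop): stack=[324] mem=[0,0,324,0]
After op 12 (push 4): stack=[324,4] mem=[0,0,324,0]
After op 13 (STO M2): stack=[324] mem=[0,0,4,0]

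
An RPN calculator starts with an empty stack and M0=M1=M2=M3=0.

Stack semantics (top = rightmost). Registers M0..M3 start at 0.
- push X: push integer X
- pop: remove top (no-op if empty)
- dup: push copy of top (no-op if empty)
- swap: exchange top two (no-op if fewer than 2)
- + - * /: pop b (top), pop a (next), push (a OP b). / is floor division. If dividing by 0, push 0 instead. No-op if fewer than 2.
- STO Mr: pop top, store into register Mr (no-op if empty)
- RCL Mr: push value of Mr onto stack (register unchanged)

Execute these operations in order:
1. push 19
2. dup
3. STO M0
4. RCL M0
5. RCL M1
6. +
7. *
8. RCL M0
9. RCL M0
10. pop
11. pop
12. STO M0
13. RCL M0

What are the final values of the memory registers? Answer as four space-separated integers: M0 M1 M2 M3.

After op 1 (push 19): stack=[19] mem=[0,0,0,0]
After op 2 (dup): stack=[19,19] mem=[0,0,0,0]
After op 3 (STO M0): stack=[19] mem=[19,0,0,0]
After op 4 (RCL M0): stack=[19,19] mem=[19,0,0,0]
After op 5 (RCL M1): stack=[19,19,0] mem=[19,0,0,0]
After op 6 (+): stack=[19,19] mem=[19,0,0,0]
After op 7 (*): stack=[361] mem=[19,0,0,0]
After op 8 (RCL M0): stack=[361,19] mem=[19,0,0,0]
After op 9 (RCL M0): stack=[361,19,19] mem=[19,0,0,0]
After op 10 (pop): stack=[361,19] mem=[19,0,0,0]
After op 11 (pop): stack=[361] mem=[19,0,0,0]
After op 12 (STO M0): stack=[empty] mem=[361,0,0,0]
After op 13 (RCL M0): stack=[361] mem=[361,0,0,0]

Answer: 361 0 0 0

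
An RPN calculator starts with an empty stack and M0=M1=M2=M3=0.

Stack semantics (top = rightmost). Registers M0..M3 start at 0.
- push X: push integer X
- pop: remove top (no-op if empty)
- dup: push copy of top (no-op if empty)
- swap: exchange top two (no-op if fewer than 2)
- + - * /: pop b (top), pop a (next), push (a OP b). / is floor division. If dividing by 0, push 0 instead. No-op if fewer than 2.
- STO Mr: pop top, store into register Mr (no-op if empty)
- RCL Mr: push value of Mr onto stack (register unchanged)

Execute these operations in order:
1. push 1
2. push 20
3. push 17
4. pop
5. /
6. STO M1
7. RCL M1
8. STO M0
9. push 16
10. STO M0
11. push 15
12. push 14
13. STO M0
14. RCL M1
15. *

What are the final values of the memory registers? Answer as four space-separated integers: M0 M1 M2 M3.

After op 1 (push 1): stack=[1] mem=[0,0,0,0]
After op 2 (push 20): stack=[1,20] mem=[0,0,0,0]
After op 3 (push 17): stack=[1,20,17] mem=[0,0,0,0]
After op 4 (pop): stack=[1,20] mem=[0,0,0,0]
After op 5 (/): stack=[0] mem=[0,0,0,0]
After op 6 (STO M1): stack=[empty] mem=[0,0,0,0]
After op 7 (RCL M1): stack=[0] mem=[0,0,0,0]
After op 8 (STO M0): stack=[empty] mem=[0,0,0,0]
After op 9 (push 16): stack=[16] mem=[0,0,0,0]
After op 10 (STO M0): stack=[empty] mem=[16,0,0,0]
After op 11 (push 15): stack=[15] mem=[16,0,0,0]
After op 12 (push 14): stack=[15,14] mem=[16,0,0,0]
After op 13 (STO M0): stack=[15] mem=[14,0,0,0]
After op 14 (RCL M1): stack=[15,0] mem=[14,0,0,0]
After op 15 (*): stack=[0] mem=[14,0,0,0]

Answer: 14 0 0 0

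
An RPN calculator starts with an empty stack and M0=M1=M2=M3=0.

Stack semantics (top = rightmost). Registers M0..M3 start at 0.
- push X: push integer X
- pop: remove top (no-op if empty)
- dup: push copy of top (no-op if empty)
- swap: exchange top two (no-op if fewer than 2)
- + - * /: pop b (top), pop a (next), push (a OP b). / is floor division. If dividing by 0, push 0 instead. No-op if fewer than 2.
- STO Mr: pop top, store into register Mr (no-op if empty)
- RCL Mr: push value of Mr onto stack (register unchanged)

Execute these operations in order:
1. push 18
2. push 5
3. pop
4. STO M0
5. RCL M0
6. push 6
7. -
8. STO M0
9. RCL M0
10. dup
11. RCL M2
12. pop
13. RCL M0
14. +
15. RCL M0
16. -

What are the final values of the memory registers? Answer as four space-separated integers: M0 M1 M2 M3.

After op 1 (push 18): stack=[18] mem=[0,0,0,0]
After op 2 (push 5): stack=[18,5] mem=[0,0,0,0]
After op 3 (pop): stack=[18] mem=[0,0,0,0]
After op 4 (STO M0): stack=[empty] mem=[18,0,0,0]
After op 5 (RCL M0): stack=[18] mem=[18,0,0,0]
After op 6 (push 6): stack=[18,6] mem=[18,0,0,0]
After op 7 (-): stack=[12] mem=[18,0,0,0]
After op 8 (STO M0): stack=[empty] mem=[12,0,0,0]
After op 9 (RCL M0): stack=[12] mem=[12,0,0,0]
After op 10 (dup): stack=[12,12] mem=[12,0,0,0]
After op 11 (RCL M2): stack=[12,12,0] mem=[12,0,0,0]
After op 12 (pop): stack=[12,12] mem=[12,0,0,0]
After op 13 (RCL M0): stack=[12,12,12] mem=[12,0,0,0]
After op 14 (+): stack=[12,24] mem=[12,0,0,0]
After op 15 (RCL M0): stack=[12,24,12] mem=[12,0,0,0]
After op 16 (-): stack=[12,12] mem=[12,0,0,0]

Answer: 12 0 0 0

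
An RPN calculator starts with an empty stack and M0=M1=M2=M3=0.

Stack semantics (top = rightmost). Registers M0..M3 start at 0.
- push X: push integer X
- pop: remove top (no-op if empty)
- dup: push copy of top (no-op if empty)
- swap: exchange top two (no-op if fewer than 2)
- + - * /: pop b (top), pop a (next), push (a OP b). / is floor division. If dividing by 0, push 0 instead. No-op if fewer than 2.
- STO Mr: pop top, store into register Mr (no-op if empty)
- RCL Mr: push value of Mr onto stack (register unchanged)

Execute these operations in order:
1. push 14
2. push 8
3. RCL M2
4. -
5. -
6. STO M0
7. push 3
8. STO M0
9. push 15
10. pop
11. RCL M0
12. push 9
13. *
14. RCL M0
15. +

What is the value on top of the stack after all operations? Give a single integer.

After op 1 (push 14): stack=[14] mem=[0,0,0,0]
After op 2 (push 8): stack=[14,8] mem=[0,0,0,0]
After op 3 (RCL M2): stack=[14,8,0] mem=[0,0,0,0]
After op 4 (-): stack=[14,8] mem=[0,0,0,0]
After op 5 (-): stack=[6] mem=[0,0,0,0]
After op 6 (STO M0): stack=[empty] mem=[6,0,0,0]
After op 7 (push 3): stack=[3] mem=[6,0,0,0]
After op 8 (STO M0): stack=[empty] mem=[3,0,0,0]
After op 9 (push 15): stack=[15] mem=[3,0,0,0]
After op 10 (pop): stack=[empty] mem=[3,0,0,0]
After op 11 (RCL M0): stack=[3] mem=[3,0,0,0]
After op 12 (push 9): stack=[3,9] mem=[3,0,0,0]
After op 13 (*): stack=[27] mem=[3,0,0,0]
After op 14 (RCL M0): stack=[27,3] mem=[3,0,0,0]
After op 15 (+): stack=[30] mem=[3,0,0,0]

Answer: 30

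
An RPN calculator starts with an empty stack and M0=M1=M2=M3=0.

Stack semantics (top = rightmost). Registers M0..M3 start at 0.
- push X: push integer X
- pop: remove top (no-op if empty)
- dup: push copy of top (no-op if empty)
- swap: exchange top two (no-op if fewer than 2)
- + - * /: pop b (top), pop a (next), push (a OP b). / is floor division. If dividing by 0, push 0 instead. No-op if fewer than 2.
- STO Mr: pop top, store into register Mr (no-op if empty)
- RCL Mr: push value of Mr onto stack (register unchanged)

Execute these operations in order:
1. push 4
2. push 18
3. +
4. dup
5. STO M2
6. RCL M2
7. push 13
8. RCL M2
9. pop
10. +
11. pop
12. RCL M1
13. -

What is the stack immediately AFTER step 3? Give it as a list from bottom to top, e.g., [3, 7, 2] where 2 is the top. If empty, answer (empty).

After op 1 (push 4): stack=[4] mem=[0,0,0,0]
After op 2 (push 18): stack=[4,18] mem=[0,0,0,0]
After op 3 (+): stack=[22] mem=[0,0,0,0]

[22]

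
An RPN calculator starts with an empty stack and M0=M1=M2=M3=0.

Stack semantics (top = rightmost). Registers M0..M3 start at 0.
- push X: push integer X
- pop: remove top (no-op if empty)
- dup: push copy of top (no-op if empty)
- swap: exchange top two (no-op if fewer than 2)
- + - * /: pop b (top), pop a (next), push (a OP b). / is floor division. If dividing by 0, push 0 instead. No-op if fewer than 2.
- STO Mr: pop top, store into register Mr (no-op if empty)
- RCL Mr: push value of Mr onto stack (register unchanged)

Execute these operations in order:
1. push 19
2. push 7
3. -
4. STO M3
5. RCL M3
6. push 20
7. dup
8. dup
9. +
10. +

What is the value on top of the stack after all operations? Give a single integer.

After op 1 (push 19): stack=[19] mem=[0,0,0,0]
After op 2 (push 7): stack=[19,7] mem=[0,0,0,0]
After op 3 (-): stack=[12] mem=[0,0,0,0]
After op 4 (STO M3): stack=[empty] mem=[0,0,0,12]
After op 5 (RCL M3): stack=[12] mem=[0,0,0,12]
After op 6 (push 20): stack=[12,20] mem=[0,0,0,12]
After op 7 (dup): stack=[12,20,20] mem=[0,0,0,12]
After op 8 (dup): stack=[12,20,20,20] mem=[0,0,0,12]
After op 9 (+): stack=[12,20,40] mem=[0,0,0,12]
After op 10 (+): stack=[12,60] mem=[0,0,0,12]

Answer: 60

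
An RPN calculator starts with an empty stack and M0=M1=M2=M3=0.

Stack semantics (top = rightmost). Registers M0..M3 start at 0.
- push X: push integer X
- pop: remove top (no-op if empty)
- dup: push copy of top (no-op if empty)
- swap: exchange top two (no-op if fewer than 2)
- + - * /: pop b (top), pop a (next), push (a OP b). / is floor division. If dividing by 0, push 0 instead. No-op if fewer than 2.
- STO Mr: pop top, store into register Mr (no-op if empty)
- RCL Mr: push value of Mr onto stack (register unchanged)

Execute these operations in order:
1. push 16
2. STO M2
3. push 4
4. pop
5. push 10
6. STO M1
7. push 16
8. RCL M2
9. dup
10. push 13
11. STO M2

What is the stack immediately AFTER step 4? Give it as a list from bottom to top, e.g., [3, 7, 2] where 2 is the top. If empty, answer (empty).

After op 1 (push 16): stack=[16] mem=[0,0,0,0]
After op 2 (STO M2): stack=[empty] mem=[0,0,16,0]
After op 3 (push 4): stack=[4] mem=[0,0,16,0]
After op 4 (pop): stack=[empty] mem=[0,0,16,0]

(empty)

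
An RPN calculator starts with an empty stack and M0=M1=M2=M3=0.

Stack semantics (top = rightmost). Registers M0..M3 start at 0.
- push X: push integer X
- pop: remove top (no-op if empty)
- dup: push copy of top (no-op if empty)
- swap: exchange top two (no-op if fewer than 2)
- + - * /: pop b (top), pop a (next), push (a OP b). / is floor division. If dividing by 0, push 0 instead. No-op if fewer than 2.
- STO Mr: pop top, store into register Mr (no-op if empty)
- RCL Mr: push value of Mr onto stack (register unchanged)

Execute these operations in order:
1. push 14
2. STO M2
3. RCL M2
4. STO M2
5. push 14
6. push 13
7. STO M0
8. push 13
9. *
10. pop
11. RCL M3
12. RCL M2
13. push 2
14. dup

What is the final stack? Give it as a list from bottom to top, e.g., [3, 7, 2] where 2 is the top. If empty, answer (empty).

Answer: [0, 14, 2, 2]

Derivation:
After op 1 (push 14): stack=[14] mem=[0,0,0,0]
After op 2 (STO M2): stack=[empty] mem=[0,0,14,0]
After op 3 (RCL M2): stack=[14] mem=[0,0,14,0]
After op 4 (STO M2): stack=[empty] mem=[0,0,14,0]
After op 5 (push 14): stack=[14] mem=[0,0,14,0]
After op 6 (push 13): stack=[14,13] mem=[0,0,14,0]
After op 7 (STO M0): stack=[14] mem=[13,0,14,0]
After op 8 (push 13): stack=[14,13] mem=[13,0,14,0]
After op 9 (*): stack=[182] mem=[13,0,14,0]
After op 10 (pop): stack=[empty] mem=[13,0,14,0]
After op 11 (RCL M3): stack=[0] mem=[13,0,14,0]
After op 12 (RCL M2): stack=[0,14] mem=[13,0,14,0]
After op 13 (push 2): stack=[0,14,2] mem=[13,0,14,0]
After op 14 (dup): stack=[0,14,2,2] mem=[13,0,14,0]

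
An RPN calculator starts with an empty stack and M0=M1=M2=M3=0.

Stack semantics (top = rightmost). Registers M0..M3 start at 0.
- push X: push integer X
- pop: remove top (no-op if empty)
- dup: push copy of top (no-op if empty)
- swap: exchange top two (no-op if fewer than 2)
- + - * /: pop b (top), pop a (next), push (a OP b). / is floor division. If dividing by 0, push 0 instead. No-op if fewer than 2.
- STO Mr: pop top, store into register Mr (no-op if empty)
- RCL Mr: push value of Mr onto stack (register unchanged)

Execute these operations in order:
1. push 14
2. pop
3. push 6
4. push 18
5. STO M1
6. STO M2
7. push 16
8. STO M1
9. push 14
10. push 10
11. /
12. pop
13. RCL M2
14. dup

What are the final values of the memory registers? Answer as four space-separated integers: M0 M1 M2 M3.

Answer: 0 16 6 0

Derivation:
After op 1 (push 14): stack=[14] mem=[0,0,0,0]
After op 2 (pop): stack=[empty] mem=[0,0,0,0]
After op 3 (push 6): stack=[6] mem=[0,0,0,0]
After op 4 (push 18): stack=[6,18] mem=[0,0,0,0]
After op 5 (STO M1): stack=[6] mem=[0,18,0,0]
After op 6 (STO M2): stack=[empty] mem=[0,18,6,0]
After op 7 (push 16): stack=[16] mem=[0,18,6,0]
After op 8 (STO M1): stack=[empty] mem=[0,16,6,0]
After op 9 (push 14): stack=[14] mem=[0,16,6,0]
After op 10 (push 10): stack=[14,10] mem=[0,16,6,0]
After op 11 (/): stack=[1] mem=[0,16,6,0]
After op 12 (pop): stack=[empty] mem=[0,16,6,0]
After op 13 (RCL M2): stack=[6] mem=[0,16,6,0]
After op 14 (dup): stack=[6,6] mem=[0,16,6,0]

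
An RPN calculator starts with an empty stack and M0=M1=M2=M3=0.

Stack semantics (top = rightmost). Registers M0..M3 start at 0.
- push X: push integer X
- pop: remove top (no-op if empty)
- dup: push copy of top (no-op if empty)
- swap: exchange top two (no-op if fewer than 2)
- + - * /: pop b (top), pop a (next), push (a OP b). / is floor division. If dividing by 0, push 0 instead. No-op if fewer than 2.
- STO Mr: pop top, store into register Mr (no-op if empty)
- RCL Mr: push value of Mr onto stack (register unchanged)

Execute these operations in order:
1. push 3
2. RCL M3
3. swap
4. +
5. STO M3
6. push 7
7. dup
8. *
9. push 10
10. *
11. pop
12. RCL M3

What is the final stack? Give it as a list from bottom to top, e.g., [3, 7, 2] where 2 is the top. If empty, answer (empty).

After op 1 (push 3): stack=[3] mem=[0,0,0,0]
After op 2 (RCL M3): stack=[3,0] mem=[0,0,0,0]
After op 3 (swap): stack=[0,3] mem=[0,0,0,0]
After op 4 (+): stack=[3] mem=[0,0,0,0]
After op 5 (STO M3): stack=[empty] mem=[0,0,0,3]
After op 6 (push 7): stack=[7] mem=[0,0,0,3]
After op 7 (dup): stack=[7,7] mem=[0,0,0,3]
After op 8 (*): stack=[49] mem=[0,0,0,3]
After op 9 (push 10): stack=[49,10] mem=[0,0,0,3]
After op 10 (*): stack=[490] mem=[0,0,0,3]
After op 11 (pop): stack=[empty] mem=[0,0,0,3]
After op 12 (RCL M3): stack=[3] mem=[0,0,0,3]

Answer: [3]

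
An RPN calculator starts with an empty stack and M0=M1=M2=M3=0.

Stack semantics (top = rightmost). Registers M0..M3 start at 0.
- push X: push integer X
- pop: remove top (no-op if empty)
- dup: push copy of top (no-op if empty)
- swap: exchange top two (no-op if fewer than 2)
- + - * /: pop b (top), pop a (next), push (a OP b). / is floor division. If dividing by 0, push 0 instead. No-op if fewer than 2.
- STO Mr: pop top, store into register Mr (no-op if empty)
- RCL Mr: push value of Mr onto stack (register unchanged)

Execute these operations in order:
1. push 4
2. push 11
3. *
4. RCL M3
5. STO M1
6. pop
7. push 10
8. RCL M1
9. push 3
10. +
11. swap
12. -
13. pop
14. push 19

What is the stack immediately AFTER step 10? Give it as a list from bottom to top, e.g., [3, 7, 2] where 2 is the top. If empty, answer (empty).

After op 1 (push 4): stack=[4] mem=[0,0,0,0]
After op 2 (push 11): stack=[4,11] mem=[0,0,0,0]
After op 3 (*): stack=[44] mem=[0,0,0,0]
After op 4 (RCL M3): stack=[44,0] mem=[0,0,0,0]
After op 5 (STO M1): stack=[44] mem=[0,0,0,0]
After op 6 (pop): stack=[empty] mem=[0,0,0,0]
After op 7 (push 10): stack=[10] mem=[0,0,0,0]
After op 8 (RCL M1): stack=[10,0] mem=[0,0,0,0]
After op 9 (push 3): stack=[10,0,3] mem=[0,0,0,0]
After op 10 (+): stack=[10,3] mem=[0,0,0,0]

[10, 3]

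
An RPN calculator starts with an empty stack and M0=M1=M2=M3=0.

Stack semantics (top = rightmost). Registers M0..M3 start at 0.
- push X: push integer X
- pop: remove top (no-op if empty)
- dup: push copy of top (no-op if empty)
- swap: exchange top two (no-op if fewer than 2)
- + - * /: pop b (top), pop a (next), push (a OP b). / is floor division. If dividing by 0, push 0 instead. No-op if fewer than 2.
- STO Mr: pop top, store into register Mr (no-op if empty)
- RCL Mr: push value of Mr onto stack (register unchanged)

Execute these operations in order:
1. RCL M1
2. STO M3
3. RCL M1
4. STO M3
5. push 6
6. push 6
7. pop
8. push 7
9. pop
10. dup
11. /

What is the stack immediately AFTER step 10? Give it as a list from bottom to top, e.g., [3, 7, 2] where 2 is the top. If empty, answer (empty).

After op 1 (RCL M1): stack=[0] mem=[0,0,0,0]
After op 2 (STO M3): stack=[empty] mem=[0,0,0,0]
After op 3 (RCL M1): stack=[0] mem=[0,0,0,0]
After op 4 (STO M3): stack=[empty] mem=[0,0,0,0]
After op 5 (push 6): stack=[6] mem=[0,0,0,0]
After op 6 (push 6): stack=[6,6] mem=[0,0,0,0]
After op 7 (pop): stack=[6] mem=[0,0,0,0]
After op 8 (push 7): stack=[6,7] mem=[0,0,0,0]
After op 9 (pop): stack=[6] mem=[0,0,0,0]
After op 10 (dup): stack=[6,6] mem=[0,0,0,0]

[6, 6]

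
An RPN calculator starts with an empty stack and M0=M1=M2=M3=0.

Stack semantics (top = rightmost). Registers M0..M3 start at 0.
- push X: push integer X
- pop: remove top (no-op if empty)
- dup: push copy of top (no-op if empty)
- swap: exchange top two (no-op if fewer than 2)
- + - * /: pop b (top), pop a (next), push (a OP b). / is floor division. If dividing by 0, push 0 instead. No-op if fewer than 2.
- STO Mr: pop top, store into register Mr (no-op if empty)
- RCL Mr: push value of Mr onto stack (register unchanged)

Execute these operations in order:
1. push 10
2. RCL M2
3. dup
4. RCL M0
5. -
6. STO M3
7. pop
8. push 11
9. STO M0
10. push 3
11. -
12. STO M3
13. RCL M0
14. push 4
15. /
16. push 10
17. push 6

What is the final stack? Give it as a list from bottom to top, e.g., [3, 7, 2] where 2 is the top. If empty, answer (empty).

Answer: [2, 10, 6]

Derivation:
After op 1 (push 10): stack=[10] mem=[0,0,0,0]
After op 2 (RCL M2): stack=[10,0] mem=[0,0,0,0]
After op 3 (dup): stack=[10,0,0] mem=[0,0,0,0]
After op 4 (RCL M0): stack=[10,0,0,0] mem=[0,0,0,0]
After op 5 (-): stack=[10,0,0] mem=[0,0,0,0]
After op 6 (STO M3): stack=[10,0] mem=[0,0,0,0]
After op 7 (pop): stack=[10] mem=[0,0,0,0]
After op 8 (push 11): stack=[10,11] mem=[0,0,0,0]
After op 9 (STO M0): stack=[10] mem=[11,0,0,0]
After op 10 (push 3): stack=[10,3] mem=[11,0,0,0]
After op 11 (-): stack=[7] mem=[11,0,0,0]
After op 12 (STO M3): stack=[empty] mem=[11,0,0,7]
After op 13 (RCL M0): stack=[11] mem=[11,0,0,7]
After op 14 (push 4): stack=[11,4] mem=[11,0,0,7]
After op 15 (/): stack=[2] mem=[11,0,0,7]
After op 16 (push 10): stack=[2,10] mem=[11,0,0,7]
After op 17 (push 6): stack=[2,10,6] mem=[11,0,0,7]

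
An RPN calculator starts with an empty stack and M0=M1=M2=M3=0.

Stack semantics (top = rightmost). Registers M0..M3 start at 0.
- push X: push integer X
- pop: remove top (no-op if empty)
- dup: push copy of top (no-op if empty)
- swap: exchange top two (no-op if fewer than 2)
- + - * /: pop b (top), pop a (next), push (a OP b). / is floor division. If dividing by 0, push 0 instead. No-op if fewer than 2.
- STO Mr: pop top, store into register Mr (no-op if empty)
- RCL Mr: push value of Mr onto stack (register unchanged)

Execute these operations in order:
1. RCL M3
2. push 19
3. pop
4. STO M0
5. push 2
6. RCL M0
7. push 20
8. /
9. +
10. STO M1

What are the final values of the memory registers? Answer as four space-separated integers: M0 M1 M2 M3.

Answer: 0 2 0 0

Derivation:
After op 1 (RCL M3): stack=[0] mem=[0,0,0,0]
After op 2 (push 19): stack=[0,19] mem=[0,0,0,0]
After op 3 (pop): stack=[0] mem=[0,0,0,0]
After op 4 (STO M0): stack=[empty] mem=[0,0,0,0]
After op 5 (push 2): stack=[2] mem=[0,0,0,0]
After op 6 (RCL M0): stack=[2,0] mem=[0,0,0,0]
After op 7 (push 20): stack=[2,0,20] mem=[0,0,0,0]
After op 8 (/): stack=[2,0] mem=[0,0,0,0]
After op 9 (+): stack=[2] mem=[0,0,0,0]
After op 10 (STO M1): stack=[empty] mem=[0,2,0,0]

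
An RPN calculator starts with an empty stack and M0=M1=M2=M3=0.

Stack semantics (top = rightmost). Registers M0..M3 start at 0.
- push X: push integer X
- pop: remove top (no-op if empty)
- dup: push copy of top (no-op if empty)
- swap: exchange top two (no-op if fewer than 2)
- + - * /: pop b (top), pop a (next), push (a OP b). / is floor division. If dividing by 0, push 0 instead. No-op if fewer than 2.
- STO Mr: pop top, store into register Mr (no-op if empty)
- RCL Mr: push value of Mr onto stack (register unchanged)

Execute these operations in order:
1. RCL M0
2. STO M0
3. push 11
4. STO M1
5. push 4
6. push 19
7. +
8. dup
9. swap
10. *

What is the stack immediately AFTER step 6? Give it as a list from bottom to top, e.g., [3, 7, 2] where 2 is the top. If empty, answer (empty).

After op 1 (RCL M0): stack=[0] mem=[0,0,0,0]
After op 2 (STO M0): stack=[empty] mem=[0,0,0,0]
After op 3 (push 11): stack=[11] mem=[0,0,0,0]
After op 4 (STO M1): stack=[empty] mem=[0,11,0,0]
After op 5 (push 4): stack=[4] mem=[0,11,0,0]
After op 6 (push 19): stack=[4,19] mem=[0,11,0,0]

[4, 19]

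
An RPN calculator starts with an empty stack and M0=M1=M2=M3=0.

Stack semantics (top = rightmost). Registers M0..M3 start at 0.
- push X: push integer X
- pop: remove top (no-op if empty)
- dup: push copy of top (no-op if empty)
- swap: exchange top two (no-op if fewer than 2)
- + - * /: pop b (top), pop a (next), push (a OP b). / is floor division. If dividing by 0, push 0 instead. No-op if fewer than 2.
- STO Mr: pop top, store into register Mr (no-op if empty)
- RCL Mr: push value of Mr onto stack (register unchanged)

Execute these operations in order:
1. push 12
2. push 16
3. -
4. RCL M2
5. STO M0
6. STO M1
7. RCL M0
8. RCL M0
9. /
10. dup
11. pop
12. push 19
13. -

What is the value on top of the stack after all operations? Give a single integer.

After op 1 (push 12): stack=[12] mem=[0,0,0,0]
After op 2 (push 16): stack=[12,16] mem=[0,0,0,0]
After op 3 (-): stack=[-4] mem=[0,0,0,0]
After op 4 (RCL M2): stack=[-4,0] mem=[0,0,0,0]
After op 5 (STO M0): stack=[-4] mem=[0,0,0,0]
After op 6 (STO M1): stack=[empty] mem=[0,-4,0,0]
After op 7 (RCL M0): stack=[0] mem=[0,-4,0,0]
After op 8 (RCL M0): stack=[0,0] mem=[0,-4,0,0]
After op 9 (/): stack=[0] mem=[0,-4,0,0]
After op 10 (dup): stack=[0,0] mem=[0,-4,0,0]
After op 11 (pop): stack=[0] mem=[0,-4,0,0]
After op 12 (push 19): stack=[0,19] mem=[0,-4,0,0]
After op 13 (-): stack=[-19] mem=[0,-4,0,0]

Answer: -19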